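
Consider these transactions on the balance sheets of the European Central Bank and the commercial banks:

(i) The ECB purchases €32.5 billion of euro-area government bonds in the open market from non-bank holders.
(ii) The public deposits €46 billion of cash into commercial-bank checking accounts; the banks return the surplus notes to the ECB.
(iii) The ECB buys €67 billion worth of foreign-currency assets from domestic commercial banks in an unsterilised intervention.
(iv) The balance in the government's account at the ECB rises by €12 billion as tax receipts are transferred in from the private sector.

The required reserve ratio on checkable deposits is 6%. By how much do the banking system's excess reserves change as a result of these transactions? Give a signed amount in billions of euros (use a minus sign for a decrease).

Asset purchase (from non-banks) €32.5 billion: reserves +€32.5B, deposits +€32.5B.
Currency deposit €46 billion: reserves +€46B, deposits +€46B.
FX purchase €67 billion: reserves +€67B, deposits 0.
Government account inflow €12 billion: reserves −€12B, deposits −€12B.
Totals: Δreserves = +€133.5B, Δdeposits = +€66.5B.
Δrequired reserves = 6% × +€66.5B = +€3.99B.
Δexcess reserves = Δreserves − Δrequired = +€133.5B − (+€3.99B) = +€129.51 billion.

+€129.51 billion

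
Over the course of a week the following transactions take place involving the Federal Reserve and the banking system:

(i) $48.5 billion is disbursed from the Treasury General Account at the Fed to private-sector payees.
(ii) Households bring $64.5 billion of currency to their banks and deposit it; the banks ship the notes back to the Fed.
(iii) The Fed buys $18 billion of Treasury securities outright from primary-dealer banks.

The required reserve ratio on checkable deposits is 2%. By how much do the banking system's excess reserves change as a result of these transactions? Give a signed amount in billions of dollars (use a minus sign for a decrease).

+$128.74 billion

Government spending $48.5 billion: reserves +$48.5B, deposits +$48.5B.
Currency deposit $64.5 billion: reserves +$64.5B, deposits +$64.5B.
OMO purchase (from banks) $18 billion: reserves +$18B, deposits 0.
Totals: Δreserves = +$131B, Δdeposits = +$113B.
Δrequired reserves = 2% × +$113B = +$2.26B.
Δexcess reserves = Δreserves − Δrequired = +$131B − (+$2.26B) = +$128.74 billion.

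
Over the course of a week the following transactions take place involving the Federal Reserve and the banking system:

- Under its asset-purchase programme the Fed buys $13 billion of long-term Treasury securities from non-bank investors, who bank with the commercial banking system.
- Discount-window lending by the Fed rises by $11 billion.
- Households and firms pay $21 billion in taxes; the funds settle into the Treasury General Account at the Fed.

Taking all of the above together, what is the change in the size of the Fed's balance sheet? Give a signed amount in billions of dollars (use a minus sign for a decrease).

+$24 billion

Asset purchase (from non-banks) $13 billion: a Fed asset is acquired → +$13B.
Discount-window loan $11 billion: a Fed asset is acquired → +$11B.
Government account inflow $21 billion: only the composition of liabilities changes → 0.
Net: 13 + 11 + 0 = +$24 billion.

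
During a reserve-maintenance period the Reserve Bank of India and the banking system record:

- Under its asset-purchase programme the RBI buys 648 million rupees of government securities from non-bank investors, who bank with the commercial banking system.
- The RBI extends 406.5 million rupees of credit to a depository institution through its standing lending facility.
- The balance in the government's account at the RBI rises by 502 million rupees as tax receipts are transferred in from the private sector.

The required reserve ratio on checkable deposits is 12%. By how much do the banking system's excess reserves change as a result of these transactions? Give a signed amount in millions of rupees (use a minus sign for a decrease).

+534.98 million

Asset purchase (from non-banks) 648 million rupees: reserves +648M, deposits +648M.
Discount-window loan 406.5 million rupees: reserves +406.5M, deposits 0.
Government account inflow 502 million rupees: reserves −502M, deposits −502M.
Totals: Δreserves = +552.5M, Δdeposits = +146M.
Δrequired reserves = 12% × +146M = +17.52M.
Δexcess reserves = Δreserves − Δrequired = +552.5M − (+17.52M) = +534.98 million.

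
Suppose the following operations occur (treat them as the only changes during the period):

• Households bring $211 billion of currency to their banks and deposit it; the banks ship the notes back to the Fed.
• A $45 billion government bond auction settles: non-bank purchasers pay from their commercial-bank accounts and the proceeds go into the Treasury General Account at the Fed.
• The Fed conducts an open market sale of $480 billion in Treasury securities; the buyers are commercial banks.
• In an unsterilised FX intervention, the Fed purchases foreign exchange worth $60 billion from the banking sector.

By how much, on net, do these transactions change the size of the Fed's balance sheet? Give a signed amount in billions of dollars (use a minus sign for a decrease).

-$420 billion

Currency deposit $211 billion: only the composition of liabilities changes → 0.
Government account inflow $45 billion: only the composition of liabilities changes → 0.
OMO sale (to banks) $480 billion: a Fed asset is shed → −$480B.
FX purchase $60 billion: a Fed asset is acquired → +$60B.
Net: 0 + 0 − 480 + 60 = -$420 billion.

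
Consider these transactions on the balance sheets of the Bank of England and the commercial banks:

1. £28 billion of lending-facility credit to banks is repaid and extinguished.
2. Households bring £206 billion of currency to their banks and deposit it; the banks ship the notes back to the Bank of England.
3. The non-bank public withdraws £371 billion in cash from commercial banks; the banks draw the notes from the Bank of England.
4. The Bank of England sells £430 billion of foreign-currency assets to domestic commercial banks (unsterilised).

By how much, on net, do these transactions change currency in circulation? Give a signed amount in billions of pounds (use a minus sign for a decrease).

Bank of England balance sheet:
  Assets:      Loans to banks −£28B, Foreign assets −£430B
  Liabilities: Bank reserves −£623B, Currency in circulation +£165B
Commercial banking system:
  Assets:      Reserves at CB −£623B, Foreign assets +£430B
  Liabilities: Checkable deposits −£165B, Borrowings from CB −£28B
So the change in currency in circulation is +£165 billion.

+£165 billion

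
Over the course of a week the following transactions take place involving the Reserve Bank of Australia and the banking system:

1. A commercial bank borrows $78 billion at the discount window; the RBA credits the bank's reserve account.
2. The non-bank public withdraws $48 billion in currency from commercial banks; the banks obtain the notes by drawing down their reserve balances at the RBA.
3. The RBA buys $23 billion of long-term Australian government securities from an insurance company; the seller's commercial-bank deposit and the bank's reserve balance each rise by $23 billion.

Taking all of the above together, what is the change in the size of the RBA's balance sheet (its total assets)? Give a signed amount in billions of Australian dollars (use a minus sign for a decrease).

+$101 billion

Discount-window loan $78 billion: an RBA asset is acquired → +$78B.
Currency withdrawal $48 billion: only the composition of liabilities changes → 0.
Asset purchase (from non-banks) $23 billion: an RBA asset is acquired → +$23B.
Net: 78 + 0 + 23 = +$101 billion.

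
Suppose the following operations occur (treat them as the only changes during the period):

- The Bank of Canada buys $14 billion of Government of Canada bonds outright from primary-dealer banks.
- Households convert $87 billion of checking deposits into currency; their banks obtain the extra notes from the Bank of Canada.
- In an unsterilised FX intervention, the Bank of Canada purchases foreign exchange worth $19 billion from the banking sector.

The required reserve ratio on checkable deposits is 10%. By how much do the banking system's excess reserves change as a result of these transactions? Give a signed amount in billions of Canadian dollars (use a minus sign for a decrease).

-$45.3 billion

OMO purchase (from banks) $14 billion: reserves +$14B, deposits 0.
Currency withdrawal $87 billion: reserves −$87B, deposits −$87B.
FX purchase $19 billion: reserves +$19B, deposits 0.
Totals: Δreserves = −$54B, Δdeposits = −$87B.
Δrequired reserves = 10% × −$87B = −$8.7B.
Δexcess reserves = Δreserves − Δrequired = −$54B − (−$8.7B) = -$45.3 billion.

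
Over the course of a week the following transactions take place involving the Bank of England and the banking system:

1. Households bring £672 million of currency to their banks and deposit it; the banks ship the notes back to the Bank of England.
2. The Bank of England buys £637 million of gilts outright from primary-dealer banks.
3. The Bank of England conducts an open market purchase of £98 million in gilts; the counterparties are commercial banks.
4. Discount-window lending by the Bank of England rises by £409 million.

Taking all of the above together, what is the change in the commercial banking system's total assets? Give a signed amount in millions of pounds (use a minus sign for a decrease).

+£1081 million

Bank of England balance sheet:
  Assets:      Securities +£735M, Loans to banks +£409M
  Liabilities: Bank reserves +£1816M, Currency in circulation −£672M
Commercial banking system:
  Assets:      Reserves at CB +£1816M, Securities −£735M
  Liabilities: Checkable deposits +£672M, Borrowings from CB +£409M
Change in total bank assets = +£1081 million.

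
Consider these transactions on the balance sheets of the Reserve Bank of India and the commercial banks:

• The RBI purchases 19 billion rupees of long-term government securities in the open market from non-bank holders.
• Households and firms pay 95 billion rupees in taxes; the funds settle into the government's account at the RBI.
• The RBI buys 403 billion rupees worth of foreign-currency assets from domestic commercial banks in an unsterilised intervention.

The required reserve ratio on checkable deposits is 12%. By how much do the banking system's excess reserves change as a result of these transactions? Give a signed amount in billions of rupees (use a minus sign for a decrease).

+336.12 billion

Asset purchase (from non-banks) 19 billion rupees: reserves +19B, deposits +19B.
Government account inflow 95 billion rupees: reserves −95B, deposits −95B.
FX purchase 403 billion rupees: reserves +403B, deposits 0.
Totals: Δreserves = +327B, Δdeposits = −76B.
Δrequired reserves = 12% × −76B = −9.12B.
Δexcess reserves = Δreserves − Δrequired = +327B − (−9.12B) = +336.12 billion.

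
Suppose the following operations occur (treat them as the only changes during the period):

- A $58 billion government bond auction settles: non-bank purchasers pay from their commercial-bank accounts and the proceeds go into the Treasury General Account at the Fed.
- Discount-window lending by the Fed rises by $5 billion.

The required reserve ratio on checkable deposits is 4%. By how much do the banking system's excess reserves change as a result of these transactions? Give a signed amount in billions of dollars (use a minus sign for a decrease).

Government account inflow $58 billion: reserves −$58B, deposits −$58B.
Discount-window loan $5 billion: reserves +$5B, deposits 0.
Totals: Δreserves = −$53B, Δdeposits = −$58B.
Δrequired reserves = 4% × −$58B = −$2.32B.
Δexcess reserves = Δreserves − Δrequired = −$53B − (−$2.32B) = -$50.68 billion.

-$50.68 billion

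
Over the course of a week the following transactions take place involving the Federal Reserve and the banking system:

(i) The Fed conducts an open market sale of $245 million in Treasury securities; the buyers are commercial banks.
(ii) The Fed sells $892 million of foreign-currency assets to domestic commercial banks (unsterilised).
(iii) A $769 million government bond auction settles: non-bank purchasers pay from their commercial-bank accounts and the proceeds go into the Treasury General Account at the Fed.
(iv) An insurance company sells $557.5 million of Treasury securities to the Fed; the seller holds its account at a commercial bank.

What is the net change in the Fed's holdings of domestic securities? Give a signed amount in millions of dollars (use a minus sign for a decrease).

Fed balance sheet:
  Assets:      Securities +$312.5M, Foreign assets −$892M
  Liabilities: Bank reserves −$1348.5M, Government deposits +$769M
So the change in the Fed's holdings of domestic securities is +$312.5 million.

+$312.5 million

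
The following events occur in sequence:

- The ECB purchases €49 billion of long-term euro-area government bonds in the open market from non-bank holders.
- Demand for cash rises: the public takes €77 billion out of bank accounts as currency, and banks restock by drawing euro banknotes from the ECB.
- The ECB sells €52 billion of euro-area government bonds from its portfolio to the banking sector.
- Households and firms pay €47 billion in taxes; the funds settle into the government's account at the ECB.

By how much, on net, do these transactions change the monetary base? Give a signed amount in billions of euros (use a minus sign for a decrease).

ECB balance sheet:
  Assets:      Securities −€3B
  Liabilities: Bank reserves −€127B, Currency in circulation +€77B, Government deposits +€47B
Monetary base = currency + reserves: +€77B + (−€127B) = -€50 billion.

-€50 billion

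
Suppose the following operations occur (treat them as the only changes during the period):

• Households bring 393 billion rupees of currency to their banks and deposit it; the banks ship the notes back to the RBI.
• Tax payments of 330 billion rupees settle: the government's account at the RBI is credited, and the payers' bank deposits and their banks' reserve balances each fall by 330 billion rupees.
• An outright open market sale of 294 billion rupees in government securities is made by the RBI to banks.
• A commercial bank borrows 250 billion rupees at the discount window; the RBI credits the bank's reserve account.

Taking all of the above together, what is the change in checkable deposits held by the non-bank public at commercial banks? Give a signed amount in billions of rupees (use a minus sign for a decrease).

+63 billion

Currency deposit 393 billion rupees: non-bank counterparties' bank balances rise → +393B.
Government account inflow 330 billion rupees: non-bank counterparties' bank balances fall → −330B.
OMO sale (to banks) 294 billion rupees: the counterparty is a bank, so public deposits are unchanged → 0.
Discount-window loan 250 billion rupees: the counterparty is a bank, so public deposits are unchanged → 0.
Net: 393 − 330 + 0 + 0 = +63 billion.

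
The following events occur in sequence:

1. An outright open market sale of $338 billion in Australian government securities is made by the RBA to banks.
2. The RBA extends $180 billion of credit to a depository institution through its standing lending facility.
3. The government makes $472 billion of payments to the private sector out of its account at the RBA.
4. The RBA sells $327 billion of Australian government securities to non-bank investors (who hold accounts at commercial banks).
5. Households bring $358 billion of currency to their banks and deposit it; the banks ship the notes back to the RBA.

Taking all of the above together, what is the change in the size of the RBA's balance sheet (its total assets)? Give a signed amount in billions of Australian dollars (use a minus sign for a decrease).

RBA balance sheet:
  Assets:      Securities −$665B, Loans to banks +$180B
  Liabilities: Bank reserves +$345B, Currency in circulation −$358B, Government deposits −$472B
Change in total RBA assets = -$485 billion.

-$485 billion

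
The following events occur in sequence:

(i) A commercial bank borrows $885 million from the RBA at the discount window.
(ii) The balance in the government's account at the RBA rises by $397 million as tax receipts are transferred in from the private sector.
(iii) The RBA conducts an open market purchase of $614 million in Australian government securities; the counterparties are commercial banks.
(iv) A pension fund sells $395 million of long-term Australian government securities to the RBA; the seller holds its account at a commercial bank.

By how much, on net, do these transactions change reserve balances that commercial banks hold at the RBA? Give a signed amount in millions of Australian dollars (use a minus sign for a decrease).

RBA balance sheet:
  Assets:      Securities +$1009M, Loans to banks +$885M
  Liabilities: Bank reserves +$1497M, Government deposits +$397M
So the change in reserve balances that commercial banks hold at the RBA is +$1497 million.

+$1497 million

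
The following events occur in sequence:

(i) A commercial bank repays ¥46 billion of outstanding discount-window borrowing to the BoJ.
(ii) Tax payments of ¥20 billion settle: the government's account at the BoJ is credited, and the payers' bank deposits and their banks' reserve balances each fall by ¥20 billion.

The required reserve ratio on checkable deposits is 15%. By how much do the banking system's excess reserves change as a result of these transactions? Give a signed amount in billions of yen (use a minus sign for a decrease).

Discount-window repayment ¥46 billion: reserves −¥46B, deposits 0.
Government account inflow ¥20 billion: reserves −¥20B, deposits −¥20B.
Totals: Δreserves = −¥66B, Δdeposits = −¥20B.
Δrequired reserves = 15% × −¥20B = −¥3B.
Δexcess reserves = Δreserves − Δrequired = −¥66B − (−¥3B) = -¥63 billion.

-¥63 billion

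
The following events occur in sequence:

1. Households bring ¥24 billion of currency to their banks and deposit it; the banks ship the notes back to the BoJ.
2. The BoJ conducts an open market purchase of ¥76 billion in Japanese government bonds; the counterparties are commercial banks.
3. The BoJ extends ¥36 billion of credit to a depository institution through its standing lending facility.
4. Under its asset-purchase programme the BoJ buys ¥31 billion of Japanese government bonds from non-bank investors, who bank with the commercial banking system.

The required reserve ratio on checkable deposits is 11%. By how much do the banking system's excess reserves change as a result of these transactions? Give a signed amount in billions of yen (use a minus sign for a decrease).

+¥160.95 billion

Currency deposit ¥24 billion: reserves +¥24B, deposits +¥24B.
OMO purchase (from banks) ¥76 billion: reserves +¥76B, deposits 0.
Discount-window loan ¥36 billion: reserves +¥36B, deposits 0.
Asset purchase (from non-banks) ¥31 billion: reserves +¥31B, deposits +¥31B.
Totals: Δreserves = +¥167B, Δdeposits = +¥55B.
Δrequired reserves = 11% × +¥55B = +¥6.05B.
Δexcess reserves = Δreserves − Δrequired = +¥167B − (+¥6.05B) = +¥160.95 billion.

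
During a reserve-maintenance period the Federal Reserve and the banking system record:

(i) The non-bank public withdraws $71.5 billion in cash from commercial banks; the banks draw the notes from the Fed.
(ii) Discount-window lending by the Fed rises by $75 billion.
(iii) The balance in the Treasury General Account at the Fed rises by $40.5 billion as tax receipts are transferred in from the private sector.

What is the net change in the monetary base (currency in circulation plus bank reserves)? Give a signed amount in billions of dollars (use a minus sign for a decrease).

Fed balance sheet:
  Assets:      Loans to banks +$75B
  Liabilities: Bank reserves −$37B, Currency in circulation +$71.5B, Government deposits +$40.5B
Monetary base = currency + reserves: +$71.5B + (−$37B) = +$34.5 billion.

+$34.5 billion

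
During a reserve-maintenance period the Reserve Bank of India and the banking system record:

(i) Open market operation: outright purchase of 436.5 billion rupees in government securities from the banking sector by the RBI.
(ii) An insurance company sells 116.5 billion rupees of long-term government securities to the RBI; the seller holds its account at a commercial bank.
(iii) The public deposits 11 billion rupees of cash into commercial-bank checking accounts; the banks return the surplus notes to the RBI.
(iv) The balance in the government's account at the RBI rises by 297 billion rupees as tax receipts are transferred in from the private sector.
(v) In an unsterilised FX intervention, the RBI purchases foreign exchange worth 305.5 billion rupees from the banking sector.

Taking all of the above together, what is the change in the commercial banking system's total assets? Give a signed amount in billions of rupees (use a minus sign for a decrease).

-169.5 billion

RBI balance sheet:
  Assets:      Securities +553B, Foreign assets +305.5B
  Liabilities: Bank reserves +572.5B, Currency in circulation −11B, Government deposits +297B
Commercial banking system:
  Assets:      Reserves at CB +572.5B, Securities −436.5B, Foreign assets −305.5B
  Liabilities: Checkable deposits −169.5B
Change in total bank assets = -169.5 billion.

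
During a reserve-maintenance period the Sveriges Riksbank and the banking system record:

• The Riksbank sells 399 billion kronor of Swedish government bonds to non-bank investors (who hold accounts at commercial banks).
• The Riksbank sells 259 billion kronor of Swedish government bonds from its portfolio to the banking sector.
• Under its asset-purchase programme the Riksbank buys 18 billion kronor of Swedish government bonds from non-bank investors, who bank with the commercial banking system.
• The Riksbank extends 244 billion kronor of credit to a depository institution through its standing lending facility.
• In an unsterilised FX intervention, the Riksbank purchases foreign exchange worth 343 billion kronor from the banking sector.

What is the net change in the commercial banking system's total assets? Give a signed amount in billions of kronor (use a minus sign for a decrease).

Asset sale (to non-banks) 399 billion kronor: bank balance sheets shrink → −399B.
OMO sale (to banks) 259 billion kronor: just an asset swap on bank balance sheets → 0.
Asset purchase (from non-banks) 18 billion kronor: bank balance sheets expand → +18B.
Discount-window loan 244 billion kronor: bank balance sheets expand → +244B.
FX purchase 343 billion kronor: just an asset swap on bank balance sheets → 0.
Net: −399 + 0 + 18 + 244 + 0 = -137 billion.

-137 billion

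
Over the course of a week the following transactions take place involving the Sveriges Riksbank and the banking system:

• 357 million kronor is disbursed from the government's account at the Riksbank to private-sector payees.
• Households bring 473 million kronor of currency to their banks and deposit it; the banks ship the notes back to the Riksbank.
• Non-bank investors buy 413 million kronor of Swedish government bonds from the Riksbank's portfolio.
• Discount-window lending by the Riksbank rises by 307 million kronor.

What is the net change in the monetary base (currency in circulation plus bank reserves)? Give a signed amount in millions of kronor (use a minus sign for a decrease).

Government spending 357 million kronor: a non-base liability converts back to reserves → +357M.
Currency deposit 473 million kronor: just a shift between currency and reserves — both are base money → 0.
Asset sale (to non-banks) 413 million kronor: Riksbank balance sheet contracts → −413M.
Discount-window loan 307 million kronor: Riksbank balance sheet expands → +307M.
Net: 357 + 0 − 413 + 307 = +251 million.

+251 million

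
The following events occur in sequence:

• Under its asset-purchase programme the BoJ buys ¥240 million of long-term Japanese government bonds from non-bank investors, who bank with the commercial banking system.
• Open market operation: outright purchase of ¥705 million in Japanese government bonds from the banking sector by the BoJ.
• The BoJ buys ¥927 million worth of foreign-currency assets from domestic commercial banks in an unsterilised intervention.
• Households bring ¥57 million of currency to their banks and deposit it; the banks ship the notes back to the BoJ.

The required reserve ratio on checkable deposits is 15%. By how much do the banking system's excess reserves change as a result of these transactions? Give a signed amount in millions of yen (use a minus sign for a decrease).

+¥1884.45 million

Asset purchase (from non-banks) ¥240 million: reserves +¥240M, deposits +¥240M.
OMO purchase (from banks) ¥705 million: reserves +¥705M, deposits 0.
FX purchase ¥927 million: reserves +¥927M, deposits 0.
Currency deposit ¥57 million: reserves +¥57M, deposits +¥57M.
Totals: Δreserves = +¥1929M, Δdeposits = +¥297M.
Δrequired reserves = 15% × +¥297M = +¥44.55M.
Δexcess reserves = Δreserves − Δrequired = +¥1929M − (+¥44.55M) = +¥1884.45 million.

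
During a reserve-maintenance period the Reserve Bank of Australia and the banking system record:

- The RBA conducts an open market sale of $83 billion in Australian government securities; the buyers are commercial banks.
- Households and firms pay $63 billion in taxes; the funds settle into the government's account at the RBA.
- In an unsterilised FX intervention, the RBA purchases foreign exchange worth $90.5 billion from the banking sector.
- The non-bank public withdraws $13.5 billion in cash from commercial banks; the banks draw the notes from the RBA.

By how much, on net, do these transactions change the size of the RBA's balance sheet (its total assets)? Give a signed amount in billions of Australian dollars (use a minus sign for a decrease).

RBA balance sheet:
  Assets:      Securities −$83B, Foreign assets +$90.5B
  Liabilities: Bank reserves −$69B, Currency in circulation +$13.5B, Government deposits +$63B
Commercial banking system:
  Assets:      Reserves at CB −$69B, Securities +$83B, Foreign assets −$90.5B
  Liabilities: Checkable deposits −$76.5B
Change in total RBA assets = +$7.5 billion.

+$7.5 billion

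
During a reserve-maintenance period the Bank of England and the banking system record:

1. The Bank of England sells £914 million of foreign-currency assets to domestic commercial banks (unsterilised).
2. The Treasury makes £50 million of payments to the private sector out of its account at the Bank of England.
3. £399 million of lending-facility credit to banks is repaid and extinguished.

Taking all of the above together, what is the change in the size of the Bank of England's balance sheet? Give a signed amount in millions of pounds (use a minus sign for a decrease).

FX sale £914 million: a Bank of England asset is shed → −£914M.
Government spending £50 million: only the composition of liabilities changes → 0.
Discount-window repayment £399 million: a Bank of England asset is shed → −£399M.
Net: −914 + 0 − 399 = -£1313 million.

-£1313 million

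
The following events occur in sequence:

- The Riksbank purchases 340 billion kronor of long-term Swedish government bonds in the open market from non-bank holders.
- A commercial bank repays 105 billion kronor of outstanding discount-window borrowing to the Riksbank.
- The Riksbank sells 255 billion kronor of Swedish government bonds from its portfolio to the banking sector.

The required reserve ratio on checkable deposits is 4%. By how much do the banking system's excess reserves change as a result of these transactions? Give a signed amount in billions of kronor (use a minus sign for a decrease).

Asset purchase (from non-banks) 340 billion kronor: reserves +340B, deposits +340B.
Discount-window repayment 105 billion kronor: reserves −105B, deposits 0.
OMO sale (to banks) 255 billion kronor: reserves −255B, deposits 0.
Totals: Δreserves = −20B, Δdeposits = +340B.
Δrequired reserves = 4% × +340B = +13.6B.
Δexcess reserves = Δreserves − Δrequired = −20B − (+13.6B) = -33.6 billion.

-33.6 billion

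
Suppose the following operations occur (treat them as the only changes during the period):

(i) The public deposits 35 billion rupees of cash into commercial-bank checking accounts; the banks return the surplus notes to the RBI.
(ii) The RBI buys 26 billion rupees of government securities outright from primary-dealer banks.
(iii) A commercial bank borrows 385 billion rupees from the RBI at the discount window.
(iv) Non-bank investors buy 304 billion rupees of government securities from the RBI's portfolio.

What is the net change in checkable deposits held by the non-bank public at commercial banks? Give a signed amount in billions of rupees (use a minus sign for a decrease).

-269 billion

Currency deposit 35 billion rupees: non-bank counterparties' bank balances rise → +35B.
OMO purchase (from banks) 26 billion rupees: the counterparty is a bank, so public deposits are unchanged → 0.
Discount-window loan 385 billion rupees: the counterparty is a bank, so public deposits are unchanged → 0.
Asset sale (to non-banks) 304 billion rupees: non-bank counterparties' bank balances fall → −304B.
Net: 35 + 0 + 0 − 304 = -269 billion.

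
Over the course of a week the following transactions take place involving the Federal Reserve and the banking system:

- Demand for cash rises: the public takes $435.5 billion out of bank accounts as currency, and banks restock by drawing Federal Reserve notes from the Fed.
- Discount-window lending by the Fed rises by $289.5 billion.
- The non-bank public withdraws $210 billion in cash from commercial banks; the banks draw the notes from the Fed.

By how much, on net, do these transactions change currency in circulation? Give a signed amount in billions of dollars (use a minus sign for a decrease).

Fed balance sheet:
  Assets:      Loans to banks +$289.5B
  Liabilities: Bank reserves −$356B, Currency in circulation +$645.5B
So the change in currency in circulation is +$645.5 billion.

+$645.5 billion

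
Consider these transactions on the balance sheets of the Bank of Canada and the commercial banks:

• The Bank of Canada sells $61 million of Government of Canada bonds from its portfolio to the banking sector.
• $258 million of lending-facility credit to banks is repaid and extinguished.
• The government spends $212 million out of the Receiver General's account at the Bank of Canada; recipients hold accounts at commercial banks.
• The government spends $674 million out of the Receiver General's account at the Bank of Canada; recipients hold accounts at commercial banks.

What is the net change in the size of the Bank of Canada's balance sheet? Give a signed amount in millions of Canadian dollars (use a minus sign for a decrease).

-$319 million

OMO sale (to banks) $61 million: a Bank of Canada asset is shed → −$61M.
Discount-window repayment $258 million: a Bank of Canada asset is shed → −$258M.
Government spending $212 million: only the composition of liabilities changes → 0.
Government spending $674 million: only the composition of liabilities changes → 0.
Net: −61 − 258 + 0 + 0 = -$319 million.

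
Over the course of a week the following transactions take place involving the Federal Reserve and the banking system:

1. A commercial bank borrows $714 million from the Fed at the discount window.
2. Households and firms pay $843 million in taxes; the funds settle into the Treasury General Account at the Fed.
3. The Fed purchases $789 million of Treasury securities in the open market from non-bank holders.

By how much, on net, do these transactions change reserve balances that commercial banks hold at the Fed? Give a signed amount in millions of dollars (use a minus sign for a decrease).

+$660 million

Discount-window loan $714 million: the loan is credited to the bank's reserve account → +$714M.
Government account inflow $843 million: funds move from bank reserves into the government account → −$843M.
Asset purchase (from non-banks) $789 million: the Fed pays by crediting reserve accounts → +$789M.
Net: 714 − 843 + 789 = +$660 million.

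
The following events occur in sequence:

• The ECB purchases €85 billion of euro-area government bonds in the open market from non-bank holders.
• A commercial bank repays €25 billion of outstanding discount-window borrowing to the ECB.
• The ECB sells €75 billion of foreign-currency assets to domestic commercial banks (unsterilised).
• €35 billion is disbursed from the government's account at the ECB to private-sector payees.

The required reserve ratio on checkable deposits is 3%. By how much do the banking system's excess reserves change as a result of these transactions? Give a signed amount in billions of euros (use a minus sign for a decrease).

+€16.4 billion

Asset purchase (from non-banks) €85 billion: reserves +€85B, deposits +€85B.
Discount-window repayment €25 billion: reserves −€25B, deposits 0.
FX sale €75 billion: reserves −€75B, deposits 0.
Government spending €35 billion: reserves +€35B, deposits +€35B.
Totals: Δreserves = +€20B, Δdeposits = +€120B.
Δrequired reserves = 3% × +€120B = +€3.6B.
Δexcess reserves = Δreserves − Δrequired = +€20B − (+€3.6B) = +€16.4 billion.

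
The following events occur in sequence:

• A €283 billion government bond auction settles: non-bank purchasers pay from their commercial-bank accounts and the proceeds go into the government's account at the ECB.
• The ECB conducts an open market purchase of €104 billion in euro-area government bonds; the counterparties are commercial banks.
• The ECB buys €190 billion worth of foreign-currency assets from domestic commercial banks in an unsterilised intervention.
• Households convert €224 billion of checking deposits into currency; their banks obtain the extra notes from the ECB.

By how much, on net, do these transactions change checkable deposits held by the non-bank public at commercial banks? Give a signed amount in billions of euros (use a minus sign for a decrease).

ECB balance sheet:
  Assets:      Securities +€104B, Foreign assets +€190B
  Liabilities: Bank reserves −€213B, Currency in circulation +€224B, Government deposits +€283B
Commercial banking system:
  Assets:      Reserves at CB −€213B, Securities −€104B, Foreign assets −€190B
  Liabilities: Checkable deposits −€507B
So the change in checkable deposits held by the non-bank public at commercial banks is -€507 billion.

-€507 billion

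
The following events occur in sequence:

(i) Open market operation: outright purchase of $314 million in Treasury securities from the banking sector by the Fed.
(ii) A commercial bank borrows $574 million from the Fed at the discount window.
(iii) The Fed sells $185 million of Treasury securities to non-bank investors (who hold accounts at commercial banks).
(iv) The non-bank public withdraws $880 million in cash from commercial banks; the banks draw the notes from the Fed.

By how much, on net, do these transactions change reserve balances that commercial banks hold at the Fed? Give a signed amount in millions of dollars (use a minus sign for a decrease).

Fed balance sheet:
  Assets:      Securities +$129M, Loans to banks +$574M
  Liabilities: Bank reserves −$177M, Currency in circulation +$880M
Commercial banking system:
  Assets:      Reserves at CB −$177M, Securities −$314M
  Liabilities: Checkable deposits −$1065M, Borrowings from CB +$574M
So the change in reserve balances that commercial banks hold at the Fed is -$177 million.

-$177 million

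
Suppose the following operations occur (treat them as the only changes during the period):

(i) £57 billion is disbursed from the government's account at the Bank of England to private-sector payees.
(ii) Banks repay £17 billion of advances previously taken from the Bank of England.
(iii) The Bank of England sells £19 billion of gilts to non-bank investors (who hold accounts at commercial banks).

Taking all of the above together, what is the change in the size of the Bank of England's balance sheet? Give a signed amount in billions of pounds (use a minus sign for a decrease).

-£36 billion

Bank of England balance sheet:
  Assets:      Securities −£19B, Loans to banks −£17B
  Liabilities: Bank reserves +£21B, Government deposits −£57B
Commercial banking system:
  Assets:      Reserves at CB +£21B
  Liabilities: Checkable deposits +£38B, Borrowings from CB −£17B
Change in total Bank of England assets = -£36 billion.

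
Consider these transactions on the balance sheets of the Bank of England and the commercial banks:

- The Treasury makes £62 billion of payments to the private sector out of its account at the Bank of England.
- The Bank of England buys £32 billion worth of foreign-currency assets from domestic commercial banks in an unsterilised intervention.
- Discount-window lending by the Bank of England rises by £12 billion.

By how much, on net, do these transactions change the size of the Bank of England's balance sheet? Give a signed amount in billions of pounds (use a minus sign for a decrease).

+£44 billion

Bank of England balance sheet:
  Assets:      Loans to banks +£12B, Foreign assets +£32B
  Liabilities: Bank reserves +£106B, Government deposits −£62B
Commercial banking system:
  Assets:      Reserves at CB +£106B, Foreign assets −£32B
  Liabilities: Checkable deposits +£62B, Borrowings from CB +£12B
Change in total Bank of England assets = +£44 billion.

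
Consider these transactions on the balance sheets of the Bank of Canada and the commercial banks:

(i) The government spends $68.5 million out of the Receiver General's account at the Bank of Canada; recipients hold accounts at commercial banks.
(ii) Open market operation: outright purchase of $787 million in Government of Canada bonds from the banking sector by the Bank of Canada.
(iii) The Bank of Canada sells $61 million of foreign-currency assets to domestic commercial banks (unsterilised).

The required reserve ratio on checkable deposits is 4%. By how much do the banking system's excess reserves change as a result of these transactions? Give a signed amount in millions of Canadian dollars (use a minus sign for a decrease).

+$791.76 million

Government spending $68.5 million: reserves +$68.5M, deposits +$68.5M.
OMO purchase (from banks) $787 million: reserves +$787M, deposits 0.
FX sale $61 million: reserves −$61M, deposits 0.
Totals: Δreserves = +$794.5M, Δdeposits = +$68.5M.
Δrequired reserves = 4% × +$68.5M = +$2.74M.
Δexcess reserves = Δreserves − Δrequired = +$794.5M − (+$2.74M) = +$791.76 million.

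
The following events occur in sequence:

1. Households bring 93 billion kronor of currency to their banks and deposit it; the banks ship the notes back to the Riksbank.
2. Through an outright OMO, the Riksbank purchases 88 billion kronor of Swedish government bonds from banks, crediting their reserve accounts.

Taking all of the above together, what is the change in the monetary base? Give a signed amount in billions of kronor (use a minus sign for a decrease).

Currency deposit 93 billion kronor: just a shift between currency and reserves — both are base money → 0.
OMO purchase (from banks) 88 billion kronor: Riksbank balance sheet expands → +88B.
Net: 0 + 88 = +88 billion.

+88 billion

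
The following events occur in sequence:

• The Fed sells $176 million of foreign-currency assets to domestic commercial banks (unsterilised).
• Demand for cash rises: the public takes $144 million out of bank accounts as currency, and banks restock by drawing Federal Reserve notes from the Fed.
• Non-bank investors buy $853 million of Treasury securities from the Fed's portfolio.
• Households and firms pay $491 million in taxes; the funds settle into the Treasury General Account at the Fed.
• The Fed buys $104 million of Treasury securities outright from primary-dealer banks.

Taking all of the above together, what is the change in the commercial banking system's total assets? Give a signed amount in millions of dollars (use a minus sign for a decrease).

-$1488 million

Fed balance sheet:
  Assets:      Securities −$749M, Foreign assets −$176M
  Liabilities: Bank reserves −$1560M, Currency in circulation +$144M, Government deposits +$491M
Commercial banking system:
  Assets:      Reserves at CB −$1560M, Securities −$104M, Foreign assets +$176M
  Liabilities: Checkable deposits −$1488M
Change in total bank assets = -$1488 million.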